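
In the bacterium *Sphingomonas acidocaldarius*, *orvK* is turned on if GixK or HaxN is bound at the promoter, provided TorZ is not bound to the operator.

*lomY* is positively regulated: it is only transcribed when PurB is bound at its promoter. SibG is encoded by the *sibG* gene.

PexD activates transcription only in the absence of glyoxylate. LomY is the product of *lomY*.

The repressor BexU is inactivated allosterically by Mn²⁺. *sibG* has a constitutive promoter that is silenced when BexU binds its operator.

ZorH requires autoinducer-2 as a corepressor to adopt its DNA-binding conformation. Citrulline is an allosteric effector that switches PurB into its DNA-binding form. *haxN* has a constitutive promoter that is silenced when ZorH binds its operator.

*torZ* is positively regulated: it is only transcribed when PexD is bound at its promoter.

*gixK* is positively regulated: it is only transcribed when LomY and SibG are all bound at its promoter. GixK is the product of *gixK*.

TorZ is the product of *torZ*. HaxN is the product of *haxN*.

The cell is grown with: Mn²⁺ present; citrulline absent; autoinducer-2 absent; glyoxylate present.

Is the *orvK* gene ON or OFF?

ON

Citrulline is absent, so PurB is inactive.
Required activator PurB is absent, so *lomY* is not transcribed.
So LomY is not produced.
Mn²⁺ is present, so BexU is inactive.
With no repressor bound, *sibG* is transcribed.
So SibG is produced and active.
Required activator LomY is absent, so *gixK* is not transcribed.
So GixK is not produced.
Autoinducer-2 is absent, so ZorH is inactive.
With no repressor bound, *haxN* is transcribed.
So HaxN is produced and active.
Glyoxylate is present, so PexD is inactive.
Required activator PexD is absent, so *torZ* is not transcribed.
So TorZ is not produced.
Activator HaxN is present, so *orvK* is transcribed.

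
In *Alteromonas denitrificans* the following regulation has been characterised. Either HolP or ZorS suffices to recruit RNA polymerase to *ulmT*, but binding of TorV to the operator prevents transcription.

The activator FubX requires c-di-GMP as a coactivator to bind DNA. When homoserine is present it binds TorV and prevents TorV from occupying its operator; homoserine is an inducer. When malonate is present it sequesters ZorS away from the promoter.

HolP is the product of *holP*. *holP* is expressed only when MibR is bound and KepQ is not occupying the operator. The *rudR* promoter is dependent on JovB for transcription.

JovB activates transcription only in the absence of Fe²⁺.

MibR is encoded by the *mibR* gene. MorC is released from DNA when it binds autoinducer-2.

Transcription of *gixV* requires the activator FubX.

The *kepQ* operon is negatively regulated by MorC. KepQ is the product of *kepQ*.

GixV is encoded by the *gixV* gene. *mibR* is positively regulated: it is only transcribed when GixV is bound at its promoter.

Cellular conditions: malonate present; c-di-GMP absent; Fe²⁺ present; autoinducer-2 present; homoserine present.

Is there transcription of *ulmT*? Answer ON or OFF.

OFF

Autoinducer-2 is present, so MorC is inactive.
With no repressor bound, *kepQ* is transcribed.
So KepQ is produced and active.
c-di-GMP is absent, so FubX is inactive.
Required activator FubX is absent, so *gixV* is not transcribed.
So GixV is not produced.
Required activator GixV is absent, so *mibR* is not transcribed.
So MibR is not produced.
With repressor KepQ bound, *holP* is not transcribed.
So HolP is not produced.
Homoserine is present, so TorV is inactive.
Malonate is present, so ZorS is inactive.
No activator is available at the *ulmT* promoter, so *ulmT* is not transcribed.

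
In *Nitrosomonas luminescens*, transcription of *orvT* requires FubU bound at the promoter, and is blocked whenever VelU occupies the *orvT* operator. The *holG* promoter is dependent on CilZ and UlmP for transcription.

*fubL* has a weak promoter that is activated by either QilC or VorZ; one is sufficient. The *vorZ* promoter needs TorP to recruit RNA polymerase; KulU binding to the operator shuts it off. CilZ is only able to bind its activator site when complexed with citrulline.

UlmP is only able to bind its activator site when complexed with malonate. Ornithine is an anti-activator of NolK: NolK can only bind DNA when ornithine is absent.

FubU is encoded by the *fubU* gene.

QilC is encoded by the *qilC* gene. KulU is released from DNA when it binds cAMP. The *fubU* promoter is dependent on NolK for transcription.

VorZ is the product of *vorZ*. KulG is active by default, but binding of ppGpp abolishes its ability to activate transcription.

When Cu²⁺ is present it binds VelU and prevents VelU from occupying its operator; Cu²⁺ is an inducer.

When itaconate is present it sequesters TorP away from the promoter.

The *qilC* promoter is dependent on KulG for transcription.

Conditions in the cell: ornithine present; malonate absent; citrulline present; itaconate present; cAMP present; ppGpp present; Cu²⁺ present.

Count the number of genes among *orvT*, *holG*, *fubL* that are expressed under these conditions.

0

Cu²⁺ is present, so VelU is inactive.
Ornithine is present, so NolK is inactive.
Required activator NolK is absent, so *fubU* is not transcribed.
So FubU is not produced.
Required activator FubU is absent, so *orvT* is not transcribed.
→ *orvT* is OFF.
Citrulline is present, so CilZ is active.
Malonate is absent, so UlmP is inactive.
Required activator UlmP is absent, so *holG* is not transcribed.
→ *holG* is OFF.
ppGpp is present, so KulG is inactive.
Required activator KulG is absent, so *qilC* is not transcribed.
So QilC is not produced.
Itaconate is present, so TorP is inactive.
cAMP is present, so KulU is inactive.
Required activator TorP is absent, so *vorZ* is not transcribed.
So VorZ is not produced.
No activator is available at the *fubL* promoter, so *fubL* is not transcribed.
→ *fubL* is OFF.
0 of the 3 genes are transcribed.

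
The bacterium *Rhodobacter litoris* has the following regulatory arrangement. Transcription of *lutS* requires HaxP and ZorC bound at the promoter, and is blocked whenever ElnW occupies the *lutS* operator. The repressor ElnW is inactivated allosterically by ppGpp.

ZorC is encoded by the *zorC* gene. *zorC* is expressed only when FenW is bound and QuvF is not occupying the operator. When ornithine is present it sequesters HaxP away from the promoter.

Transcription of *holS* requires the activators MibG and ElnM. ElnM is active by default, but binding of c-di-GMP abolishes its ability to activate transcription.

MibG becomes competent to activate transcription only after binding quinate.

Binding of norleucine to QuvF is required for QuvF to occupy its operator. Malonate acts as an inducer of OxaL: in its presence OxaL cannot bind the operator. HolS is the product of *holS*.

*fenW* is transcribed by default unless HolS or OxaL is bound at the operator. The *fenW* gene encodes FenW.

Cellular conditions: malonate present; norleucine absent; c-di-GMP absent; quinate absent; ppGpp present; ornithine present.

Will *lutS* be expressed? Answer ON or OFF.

Ornithine is present, so HaxP is inactive.
ppGpp is present, so ElnW is inactive.
Quinate is absent, so MibG is inactive.
c-di-GMP is absent, so ElnM is active.
Required activator MibG is absent, so *holS* is not transcribed.
So HolS is not produced.
Malonate is present, so OxaL is inactive.
With no repressor bound, *fenW* is transcribed.
So FenW is produced and active.
Norleucine is absent, so QuvF is inactive.
No repressor is bound and FenW is active, so *zorC* is transcribed.
So ZorC is produced and active.
Required activator HaxP is absent, so *lutS* is not transcribed.

OFF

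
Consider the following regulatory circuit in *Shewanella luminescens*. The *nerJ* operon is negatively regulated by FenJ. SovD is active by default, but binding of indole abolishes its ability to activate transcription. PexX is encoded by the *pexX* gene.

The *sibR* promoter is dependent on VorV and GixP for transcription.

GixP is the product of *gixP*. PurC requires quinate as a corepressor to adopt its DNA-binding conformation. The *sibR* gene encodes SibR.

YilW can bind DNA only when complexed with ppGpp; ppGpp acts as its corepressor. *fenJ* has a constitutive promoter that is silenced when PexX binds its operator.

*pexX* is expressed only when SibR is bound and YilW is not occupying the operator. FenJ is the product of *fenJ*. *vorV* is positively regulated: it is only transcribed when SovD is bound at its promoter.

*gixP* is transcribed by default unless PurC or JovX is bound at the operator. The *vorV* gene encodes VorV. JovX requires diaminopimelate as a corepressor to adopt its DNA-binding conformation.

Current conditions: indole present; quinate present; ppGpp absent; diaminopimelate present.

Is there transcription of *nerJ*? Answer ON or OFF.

OFF

Indole is present, so SovD is inactive.
Required activator SovD is absent, so *vorV* is not transcribed.
So VorV is not produced.
Quinate is present, so PurC is active.
Diaminopimelate is present, so JovX is active.
With repressor PurC bound, *gixP* is not transcribed.
So GixP is not produced.
Required activator VorV is absent, so *sibR* is not transcribed.
So SibR is not produced.
ppGpp is absent, so YilW is inactive.
Required activator SibR is absent, so *pexX* is not transcribed.
So PexX is not produced.
With no repressor bound, *fenJ* is transcribed.
So FenJ is produced and active.
With repressor FenJ bound, *nerJ* is not transcribed.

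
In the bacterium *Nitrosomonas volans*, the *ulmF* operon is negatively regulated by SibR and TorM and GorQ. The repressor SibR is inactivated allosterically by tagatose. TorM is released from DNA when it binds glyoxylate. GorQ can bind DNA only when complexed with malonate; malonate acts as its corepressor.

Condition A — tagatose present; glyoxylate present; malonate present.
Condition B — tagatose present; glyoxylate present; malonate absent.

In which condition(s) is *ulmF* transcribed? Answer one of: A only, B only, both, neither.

Condition A:
Tagatose is present, so SibR is inactive.
Glyoxylate is present, so TorM is inactive.
Malonate is present, so GorQ is active.
With repressor GorQ bound, *ulmF* is not transcribed.
→ *ulmF* is OFF in A.
Condition B:
Tagatose is present, so SibR is inactive.
Glyoxylate is present, so TorM is inactive.
Malonate is absent, so GorQ is inactive.
With no repressor bound, *ulmF* is transcribed.
→ *ulmF* is ON in B.

B only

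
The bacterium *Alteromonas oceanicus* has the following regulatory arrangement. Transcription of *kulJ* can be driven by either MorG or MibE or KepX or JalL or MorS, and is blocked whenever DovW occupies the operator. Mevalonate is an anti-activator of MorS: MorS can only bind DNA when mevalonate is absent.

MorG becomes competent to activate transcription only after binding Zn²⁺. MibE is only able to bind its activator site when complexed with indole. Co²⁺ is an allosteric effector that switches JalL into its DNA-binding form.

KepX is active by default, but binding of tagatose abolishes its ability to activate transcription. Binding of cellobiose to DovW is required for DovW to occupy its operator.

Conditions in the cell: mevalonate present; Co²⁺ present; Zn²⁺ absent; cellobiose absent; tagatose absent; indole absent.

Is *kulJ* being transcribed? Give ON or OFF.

Zn²⁺ is absent, so MorG is inactive.
Indole is absent, so MibE is inactive.
Tagatose is absent, so KepX is active.
Cellobiose is absent, so DovW is inactive.
Co²⁺ is present, so JalL is active.
Mevalonate is present, so MorS is inactive.
Activator KepX is present, so *kulJ* is transcribed.

ON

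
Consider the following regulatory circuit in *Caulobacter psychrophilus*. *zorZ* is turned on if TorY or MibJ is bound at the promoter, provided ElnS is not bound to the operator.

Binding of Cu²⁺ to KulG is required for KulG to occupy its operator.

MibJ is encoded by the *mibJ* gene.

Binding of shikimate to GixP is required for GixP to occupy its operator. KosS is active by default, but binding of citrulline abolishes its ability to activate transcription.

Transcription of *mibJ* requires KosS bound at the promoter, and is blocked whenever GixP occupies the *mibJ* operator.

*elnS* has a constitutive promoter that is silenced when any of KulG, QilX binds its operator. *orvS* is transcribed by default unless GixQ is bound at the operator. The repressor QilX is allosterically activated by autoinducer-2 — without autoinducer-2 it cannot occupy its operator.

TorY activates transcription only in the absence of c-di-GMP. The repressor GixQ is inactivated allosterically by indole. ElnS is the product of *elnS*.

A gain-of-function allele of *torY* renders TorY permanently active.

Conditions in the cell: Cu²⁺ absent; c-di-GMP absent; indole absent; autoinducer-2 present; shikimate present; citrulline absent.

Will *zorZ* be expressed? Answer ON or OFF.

TorY is constitutively active in this strain.
Cu²⁺ is absent, so KulG is inactive.
Autoinducer-2 is present, so QilX is active.
With repressor QilX bound, *elnS* is not transcribed.
So ElnS is not produced.
Shikimate is present, so GixP is active.
Citrulline is absent, so KosS is active.
With repressor GixP bound, *mibJ* is not transcribed.
So MibJ is not produced.
Activator TorY is present, so *zorZ* is transcribed.

ON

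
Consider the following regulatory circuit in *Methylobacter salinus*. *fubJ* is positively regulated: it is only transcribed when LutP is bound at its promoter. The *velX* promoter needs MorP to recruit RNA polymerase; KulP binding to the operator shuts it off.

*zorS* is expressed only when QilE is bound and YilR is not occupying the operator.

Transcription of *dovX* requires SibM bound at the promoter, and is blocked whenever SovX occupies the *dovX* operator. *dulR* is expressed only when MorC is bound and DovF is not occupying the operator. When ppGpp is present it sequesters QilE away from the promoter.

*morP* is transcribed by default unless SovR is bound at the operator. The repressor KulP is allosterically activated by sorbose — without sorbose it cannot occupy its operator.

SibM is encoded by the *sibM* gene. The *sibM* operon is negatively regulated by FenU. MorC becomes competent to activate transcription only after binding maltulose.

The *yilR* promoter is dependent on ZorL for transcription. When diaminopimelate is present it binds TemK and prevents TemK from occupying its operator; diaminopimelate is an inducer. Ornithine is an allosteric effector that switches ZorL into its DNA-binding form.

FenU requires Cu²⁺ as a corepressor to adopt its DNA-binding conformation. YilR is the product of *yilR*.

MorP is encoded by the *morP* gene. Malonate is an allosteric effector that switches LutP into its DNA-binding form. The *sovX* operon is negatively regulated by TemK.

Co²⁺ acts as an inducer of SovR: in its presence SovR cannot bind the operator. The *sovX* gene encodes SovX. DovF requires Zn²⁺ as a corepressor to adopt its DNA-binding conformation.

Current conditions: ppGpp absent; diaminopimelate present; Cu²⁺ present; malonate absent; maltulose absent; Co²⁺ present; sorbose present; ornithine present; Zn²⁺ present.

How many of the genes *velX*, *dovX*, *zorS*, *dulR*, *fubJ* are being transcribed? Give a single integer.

0

Co²⁺ is present, so SovR is inactive.
With no repressor bound, *morP* is transcribed.
So MorP is produced and active.
Sorbose is present, so KulP is active.
With repressor KulP bound, *velX* is not transcribed.
→ *velX* is OFF.
Diaminopimelate is present, so TemK is inactive.
With no repressor bound, *sovX* is transcribed.
So SovX is produced and active.
Cu²⁺ is present, so FenU is active.
With repressor FenU bound, *sibM* is not transcribed.
So SibM is not produced.
With repressor SovX bound, *dovX* is not transcribed.
→ *dovX* is OFF.
ppGpp is absent, so QilE is active.
Ornithine is present, so ZorL is active.
No repressor is bound and ZorL is active, so *yilR* is transcribed.
So YilR is produced and active.
With repressor YilR bound, *zorS* is not transcribed.
→ *zorS* is OFF.
Maltulose is absent, so MorC is inactive.
Zn²⁺ is present, so DovF is active.
With repressor DovF bound, *dulR* is not transcribed.
→ *dulR* is OFF.
Malonate is absent, so LutP is inactive.
Required activator LutP is absent, so *fubJ* is not transcribed.
→ *fubJ* is OFF.
0 of the 5 genes are transcribed.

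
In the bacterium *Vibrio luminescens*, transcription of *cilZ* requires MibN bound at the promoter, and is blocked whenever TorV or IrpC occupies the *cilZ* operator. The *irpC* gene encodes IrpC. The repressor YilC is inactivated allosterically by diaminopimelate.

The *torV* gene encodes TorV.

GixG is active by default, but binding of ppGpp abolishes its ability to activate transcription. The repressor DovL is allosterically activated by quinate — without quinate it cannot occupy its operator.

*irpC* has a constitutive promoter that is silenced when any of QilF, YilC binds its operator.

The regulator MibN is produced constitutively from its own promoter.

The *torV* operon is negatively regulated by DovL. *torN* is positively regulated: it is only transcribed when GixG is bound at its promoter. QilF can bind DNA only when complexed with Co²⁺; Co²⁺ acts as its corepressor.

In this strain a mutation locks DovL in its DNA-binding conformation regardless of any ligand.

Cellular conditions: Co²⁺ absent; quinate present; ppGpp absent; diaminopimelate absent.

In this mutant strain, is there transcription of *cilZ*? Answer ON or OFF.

ON

DovL is constitutively active in this strain.
With repressor DovL bound, *torV* is not transcribed.
So TorV is not produced.
MibN is produced constitutively and is active.
Co²⁺ is absent, so QilF is inactive.
Diaminopimelate is absent, so YilC is active.
With repressor YilC bound, *irpC* is not transcribed.
So IrpC is not produced.
No repressor is bound and MibN is active, so *cilZ* is transcribed.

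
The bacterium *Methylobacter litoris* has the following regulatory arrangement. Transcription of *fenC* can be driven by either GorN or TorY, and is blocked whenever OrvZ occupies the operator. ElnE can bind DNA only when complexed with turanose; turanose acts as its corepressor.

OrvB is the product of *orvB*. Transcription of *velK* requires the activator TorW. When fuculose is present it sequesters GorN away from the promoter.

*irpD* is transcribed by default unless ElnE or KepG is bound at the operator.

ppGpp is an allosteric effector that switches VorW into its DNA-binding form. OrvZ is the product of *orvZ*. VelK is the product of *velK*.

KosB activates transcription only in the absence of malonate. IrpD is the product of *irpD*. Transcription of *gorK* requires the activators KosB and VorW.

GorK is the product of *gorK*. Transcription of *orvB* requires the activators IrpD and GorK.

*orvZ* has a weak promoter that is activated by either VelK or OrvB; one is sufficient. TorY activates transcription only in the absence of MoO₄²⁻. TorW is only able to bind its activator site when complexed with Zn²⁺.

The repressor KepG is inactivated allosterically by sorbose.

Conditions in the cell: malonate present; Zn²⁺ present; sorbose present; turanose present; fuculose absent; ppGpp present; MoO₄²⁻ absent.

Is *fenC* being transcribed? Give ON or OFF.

OFF

Zn²⁺ is present, so TorW is active.
No repressor is bound and TorW is active, so *velK* is transcribed.
So VelK is produced and active.
Turanose is present, so ElnE is active.
Sorbose is present, so KepG is inactive.
With repressor ElnE bound, *irpD* is not transcribed.
So IrpD is not produced.
Malonate is present, so KosB is inactive.
ppGpp is present, so VorW is active.
Required activator KosB is absent, so *gorK* is not transcribed.
So GorK is not produced.
Required activator IrpD is absent, so *orvB* is not transcribed.
So OrvB is not produced.
Activator VelK is present, so *orvZ* is transcribed.
So OrvZ is produced and active.
Fuculose is absent, so GorN is active.
MoO₄²⁻ is absent, so TorY is active.
With repressor OrvZ bound, *fenC* is not transcribed.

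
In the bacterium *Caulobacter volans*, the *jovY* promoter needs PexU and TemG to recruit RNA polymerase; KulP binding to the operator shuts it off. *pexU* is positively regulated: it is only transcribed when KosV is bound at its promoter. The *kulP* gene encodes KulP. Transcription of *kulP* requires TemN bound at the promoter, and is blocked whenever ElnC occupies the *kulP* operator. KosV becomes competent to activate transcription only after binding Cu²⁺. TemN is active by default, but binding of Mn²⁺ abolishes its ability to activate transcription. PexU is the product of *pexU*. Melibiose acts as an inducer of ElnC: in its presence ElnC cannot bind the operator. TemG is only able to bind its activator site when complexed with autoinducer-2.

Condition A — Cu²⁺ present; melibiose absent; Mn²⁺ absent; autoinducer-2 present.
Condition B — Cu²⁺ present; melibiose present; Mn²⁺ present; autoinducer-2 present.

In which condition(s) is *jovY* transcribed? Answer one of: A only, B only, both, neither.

both

Condition A:
Cu²⁺ is present, so KosV is active.
No repressor is bound and KosV is active, so *pexU* is transcribed.
So PexU is produced and active.
Melibiose is absent, so ElnC is active.
Mn²⁺ is absent, so TemN is active.
With repressor ElnC bound, *kulP* is not transcribed.
So KulP is not produced.
Autoinducer-2 is present, so TemG is active.
No repressor is bound and PexU and TemG are active, so *jovY* is transcribed.
→ *jovY* is ON in A.
Condition B:
Cu²⁺ is present, so KosV is active.
No repressor is bound and KosV is active, so *pexU* is transcribed.
So PexU is produced and active.
Melibiose is present, so ElnC is inactive.
Mn²⁺ is present, so TemN is inactive.
Required activator TemN is absent, so *kulP* is not transcribed.
So KulP is not produced.
Autoinducer-2 is present, so TemG is active.
No repressor is bound and PexU and TemG are active, so *jovY* is transcribed.
→ *jovY* is ON in B.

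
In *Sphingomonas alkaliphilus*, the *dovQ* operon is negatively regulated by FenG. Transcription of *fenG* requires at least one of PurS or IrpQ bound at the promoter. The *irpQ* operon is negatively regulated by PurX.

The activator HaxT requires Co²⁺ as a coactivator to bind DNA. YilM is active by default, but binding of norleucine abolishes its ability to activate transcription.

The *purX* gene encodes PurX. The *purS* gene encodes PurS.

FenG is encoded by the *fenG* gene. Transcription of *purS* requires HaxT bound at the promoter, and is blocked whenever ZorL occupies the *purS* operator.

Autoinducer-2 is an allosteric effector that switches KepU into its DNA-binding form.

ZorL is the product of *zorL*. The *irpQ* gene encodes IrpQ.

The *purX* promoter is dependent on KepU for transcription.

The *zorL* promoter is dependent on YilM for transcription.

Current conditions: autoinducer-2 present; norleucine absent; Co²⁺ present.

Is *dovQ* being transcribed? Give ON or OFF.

Norleucine is absent, so YilM is active.
No repressor is bound and YilM is active, so *zorL* is transcribed.
So ZorL is produced and active.
Co²⁺ is present, so HaxT is active.
With repressor ZorL bound, *purS* is not transcribed.
So PurS is not produced.
Autoinducer-2 is present, so KepU is active.
No repressor is bound and KepU is active, so *purX* is transcribed.
So PurX is produced and active.
With repressor PurX bound, *irpQ* is not transcribed.
So IrpQ is not produced.
No activator is available at the *fenG* promoter, so *fenG* is not transcribed.
So FenG is not produced.
With no repressor bound, *dovQ* is transcribed.

ON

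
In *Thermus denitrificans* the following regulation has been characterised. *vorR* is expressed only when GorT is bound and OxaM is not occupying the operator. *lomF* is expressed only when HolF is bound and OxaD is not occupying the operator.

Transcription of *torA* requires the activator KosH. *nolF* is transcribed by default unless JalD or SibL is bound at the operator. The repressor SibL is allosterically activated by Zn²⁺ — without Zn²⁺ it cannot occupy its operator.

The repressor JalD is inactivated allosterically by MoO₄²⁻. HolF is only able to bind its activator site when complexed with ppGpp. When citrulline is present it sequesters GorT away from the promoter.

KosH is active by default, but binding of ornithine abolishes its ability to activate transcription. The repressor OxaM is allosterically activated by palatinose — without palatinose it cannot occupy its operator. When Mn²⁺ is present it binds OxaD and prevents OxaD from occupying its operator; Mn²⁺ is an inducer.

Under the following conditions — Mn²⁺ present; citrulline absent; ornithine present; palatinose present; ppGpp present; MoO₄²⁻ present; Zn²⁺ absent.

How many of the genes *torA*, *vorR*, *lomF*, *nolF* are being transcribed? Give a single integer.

Ornithine is present, so KosH is inactive.
Required activator KosH is absent, so *torA* is not transcribed.
→ *torA* is OFF.
Palatinose is present, so OxaM is active.
Citrulline is absent, so GorT is active.
With repressor OxaM bound, *vorR* is not transcribed.
→ *vorR* is OFF.
Mn²⁺ is present, so OxaD is inactive.
ppGpp is present, so HolF is active.
No repressor is bound and HolF is active, so *lomF* is transcribed.
→ *lomF* is ON.
MoO₄²⁻ is present, so JalD is inactive.
Zn²⁺ is absent, so SibL is inactive.
With no repressor bound, *nolF* is transcribed.
→ *nolF* is ON.
2 of the 4 genes are transcribed.

2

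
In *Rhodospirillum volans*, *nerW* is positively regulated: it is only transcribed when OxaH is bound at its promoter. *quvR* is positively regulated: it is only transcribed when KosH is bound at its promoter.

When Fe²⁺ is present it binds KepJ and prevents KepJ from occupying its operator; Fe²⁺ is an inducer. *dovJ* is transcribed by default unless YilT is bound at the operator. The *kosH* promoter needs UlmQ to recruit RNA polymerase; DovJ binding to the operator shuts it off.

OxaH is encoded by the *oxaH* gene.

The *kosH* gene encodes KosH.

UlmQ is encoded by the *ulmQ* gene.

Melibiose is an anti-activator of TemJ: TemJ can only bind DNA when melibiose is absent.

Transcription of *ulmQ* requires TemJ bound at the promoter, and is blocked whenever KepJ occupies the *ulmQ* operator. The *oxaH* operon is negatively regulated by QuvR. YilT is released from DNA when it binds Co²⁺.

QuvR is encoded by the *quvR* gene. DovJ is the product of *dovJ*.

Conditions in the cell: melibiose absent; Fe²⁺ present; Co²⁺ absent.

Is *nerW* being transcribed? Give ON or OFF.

OFF

Co²⁺ is absent, so YilT is active.
With repressor YilT bound, *dovJ* is not transcribed.
So DovJ is not produced.
Fe²⁺ is present, so KepJ is inactive.
Melibiose is absent, so TemJ is active.
No repressor is bound and TemJ is active, so *ulmQ* is transcribed.
So UlmQ is produced and active.
No repressor is bound and UlmQ is active, so *kosH* is transcribed.
So KosH is produced and active.
No repressor is bound and KosH is active, so *quvR* is transcribed.
So QuvR is produced and active.
With repressor QuvR bound, *oxaH* is not transcribed.
So OxaH is not produced.
Required activator OxaH is absent, so *nerW* is not transcribed.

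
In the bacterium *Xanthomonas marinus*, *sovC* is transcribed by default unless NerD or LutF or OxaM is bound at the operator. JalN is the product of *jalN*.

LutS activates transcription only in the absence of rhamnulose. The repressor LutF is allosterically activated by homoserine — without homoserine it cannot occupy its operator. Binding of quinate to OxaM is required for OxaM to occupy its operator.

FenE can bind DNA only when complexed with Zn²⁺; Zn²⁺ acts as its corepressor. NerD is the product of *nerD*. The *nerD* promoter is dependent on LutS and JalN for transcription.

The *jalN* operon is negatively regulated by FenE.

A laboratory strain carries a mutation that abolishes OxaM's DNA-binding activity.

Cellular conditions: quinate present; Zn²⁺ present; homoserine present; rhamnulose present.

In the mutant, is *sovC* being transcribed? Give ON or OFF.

OFF

Rhamnulose is present, so LutS is inactive.
Zn²⁺ is present, so FenE is active.
With repressor FenE bound, *jalN* is not transcribed.
So JalN is not produced.
Required activator LutS is absent, so *nerD* is not transcribed.
So NerD is not produced.
Homoserine is present, so LutF is active.
OxaM is non-functional in this strain, so it has no effect.
With repressor LutF bound, *sovC* is not transcribed.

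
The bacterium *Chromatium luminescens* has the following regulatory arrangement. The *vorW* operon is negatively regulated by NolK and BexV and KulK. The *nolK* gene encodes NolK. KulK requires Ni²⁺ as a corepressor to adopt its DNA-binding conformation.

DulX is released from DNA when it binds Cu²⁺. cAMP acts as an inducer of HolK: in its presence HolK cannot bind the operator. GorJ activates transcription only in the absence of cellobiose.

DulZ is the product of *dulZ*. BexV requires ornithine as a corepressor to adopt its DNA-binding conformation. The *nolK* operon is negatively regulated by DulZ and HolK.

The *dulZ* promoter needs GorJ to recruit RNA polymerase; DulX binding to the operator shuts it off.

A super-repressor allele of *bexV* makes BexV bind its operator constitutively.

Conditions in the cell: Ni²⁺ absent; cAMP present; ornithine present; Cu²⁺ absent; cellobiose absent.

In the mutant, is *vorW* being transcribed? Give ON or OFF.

OFF

Cu²⁺ is absent, so DulX is active.
Cellobiose is absent, so GorJ is active.
With repressor DulX bound, *dulZ* is not transcribed.
So DulZ is not produced.
cAMP is present, so HolK is inactive.
With no repressor bound, *nolK* is transcribed.
So NolK is produced and active.
BexV is constitutively active in this strain.
Ni²⁺ is absent, so KulK is inactive.
With repressor NolK bound, *vorW* is not transcribed.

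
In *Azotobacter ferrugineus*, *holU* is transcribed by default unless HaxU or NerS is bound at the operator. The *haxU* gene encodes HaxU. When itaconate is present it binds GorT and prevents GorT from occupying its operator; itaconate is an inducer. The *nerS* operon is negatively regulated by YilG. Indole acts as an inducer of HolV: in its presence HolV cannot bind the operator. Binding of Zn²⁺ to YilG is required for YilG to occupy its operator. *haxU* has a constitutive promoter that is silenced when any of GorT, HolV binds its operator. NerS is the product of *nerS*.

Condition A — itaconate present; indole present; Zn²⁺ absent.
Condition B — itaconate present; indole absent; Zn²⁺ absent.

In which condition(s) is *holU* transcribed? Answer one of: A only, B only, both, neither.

neither

Condition A:
Itaconate is present, so GorT is inactive.
Indole is present, so HolV is inactive.
With no repressor bound, *haxU* is transcribed.
So HaxU is produced and active.
Zn²⁺ is absent, so YilG is inactive.
With no repressor bound, *nerS* is transcribed.
So NerS is produced and active.
With repressor HaxU bound, *holU* is not transcribed.
→ *holU* is OFF in A.
Condition B:
Itaconate is present, so GorT is inactive.
Indole is absent, so HolV is active.
With repressor HolV bound, *haxU* is not transcribed.
So HaxU is not produced.
Zn²⁺ is absent, so YilG is inactive.
With no repressor bound, *nerS* is transcribed.
So NerS is produced and active.
With repressor NerS bound, *holU* is not transcribed.
→ *holU* is OFF in B.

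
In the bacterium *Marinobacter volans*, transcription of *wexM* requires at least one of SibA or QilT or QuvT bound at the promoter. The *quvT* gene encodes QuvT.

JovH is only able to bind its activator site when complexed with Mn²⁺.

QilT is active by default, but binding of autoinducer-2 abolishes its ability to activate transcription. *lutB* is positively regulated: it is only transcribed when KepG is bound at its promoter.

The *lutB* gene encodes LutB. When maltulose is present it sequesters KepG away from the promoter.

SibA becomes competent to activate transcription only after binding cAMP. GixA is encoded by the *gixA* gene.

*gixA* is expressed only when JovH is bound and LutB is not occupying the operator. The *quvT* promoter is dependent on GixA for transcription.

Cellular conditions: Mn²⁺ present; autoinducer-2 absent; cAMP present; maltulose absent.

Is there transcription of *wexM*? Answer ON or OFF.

ON

cAMP is present, so SibA is active.
Autoinducer-2 is absent, so QilT is active.
Maltulose is absent, so KepG is active.
No repressor is bound and KepG is active, so *lutB* is transcribed.
So LutB is produced and active.
Mn²⁺ is present, so JovH is active.
With repressor LutB bound, *gixA* is not transcribed.
So GixA is not produced.
Required activator GixA is absent, so *quvT* is not transcribed.
So QuvT is not produced.
Activator SibA is present, so *wexM* is transcribed.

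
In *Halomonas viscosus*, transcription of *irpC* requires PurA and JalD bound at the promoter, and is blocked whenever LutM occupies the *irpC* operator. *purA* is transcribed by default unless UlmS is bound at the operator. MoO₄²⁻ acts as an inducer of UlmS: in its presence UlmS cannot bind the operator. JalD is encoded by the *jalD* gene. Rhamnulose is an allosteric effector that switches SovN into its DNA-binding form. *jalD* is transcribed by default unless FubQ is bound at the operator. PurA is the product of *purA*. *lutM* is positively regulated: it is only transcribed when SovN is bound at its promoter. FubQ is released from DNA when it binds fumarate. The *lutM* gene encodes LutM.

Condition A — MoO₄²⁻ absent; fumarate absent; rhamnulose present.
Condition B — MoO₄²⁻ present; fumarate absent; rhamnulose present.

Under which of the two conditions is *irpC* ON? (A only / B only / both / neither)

neither

Condition A:
MoO₄²⁻ is absent, so UlmS is active.
With repressor UlmS bound, *purA* is not transcribed.
So PurA is not produced.
Fumarate is absent, so FubQ is active.
With repressor FubQ bound, *jalD* is not transcribed.
So JalD is not produced.
Rhamnulose is present, so SovN is active.
No repressor is bound and SovN is active, so *lutM* is transcribed.
So LutM is produced and active.
With repressor LutM bound, *irpC* is not transcribed.
→ *irpC* is OFF in A.
Condition B:
MoO₄²⁻ is present, so UlmS is inactive.
With no repressor bound, *purA* is transcribed.
So PurA is produced and active.
Fumarate is absent, so FubQ is active.
With repressor FubQ bound, *jalD* is not transcribed.
So JalD is not produced.
Rhamnulose is present, so SovN is active.
No repressor is bound and SovN is active, so *lutM* is transcribed.
So LutM is produced and active.
With repressor LutM bound, *irpC* is not transcribed.
→ *irpC* is OFF in B.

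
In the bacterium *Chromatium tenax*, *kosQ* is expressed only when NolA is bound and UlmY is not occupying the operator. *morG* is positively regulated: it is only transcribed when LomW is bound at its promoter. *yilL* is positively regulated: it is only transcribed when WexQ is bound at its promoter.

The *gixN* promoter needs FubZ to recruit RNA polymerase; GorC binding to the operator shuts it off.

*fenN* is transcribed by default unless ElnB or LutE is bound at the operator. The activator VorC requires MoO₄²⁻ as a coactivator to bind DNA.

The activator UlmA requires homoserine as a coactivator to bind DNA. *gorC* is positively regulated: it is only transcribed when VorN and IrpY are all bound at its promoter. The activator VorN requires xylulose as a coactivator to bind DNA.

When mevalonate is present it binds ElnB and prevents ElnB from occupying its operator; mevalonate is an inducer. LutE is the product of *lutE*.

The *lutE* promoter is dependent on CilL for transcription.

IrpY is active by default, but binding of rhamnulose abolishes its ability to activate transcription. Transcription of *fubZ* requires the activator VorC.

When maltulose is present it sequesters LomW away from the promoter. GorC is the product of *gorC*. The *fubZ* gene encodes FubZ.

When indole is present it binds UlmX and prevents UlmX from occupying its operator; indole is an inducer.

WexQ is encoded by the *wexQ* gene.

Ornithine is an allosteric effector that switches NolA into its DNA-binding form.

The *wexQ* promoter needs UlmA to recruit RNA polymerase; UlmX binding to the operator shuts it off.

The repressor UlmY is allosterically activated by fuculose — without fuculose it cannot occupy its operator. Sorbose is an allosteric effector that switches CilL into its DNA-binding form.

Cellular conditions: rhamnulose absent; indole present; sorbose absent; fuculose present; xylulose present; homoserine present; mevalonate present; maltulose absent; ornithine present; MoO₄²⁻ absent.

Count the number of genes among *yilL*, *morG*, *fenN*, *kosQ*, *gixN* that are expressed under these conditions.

3

Indole is present, so UlmX is inactive.
Homoserine is present, so UlmA is active.
No repressor is bound and UlmA is active, so *wexQ* is transcribed.
So WexQ is produced and active.
No repressor is bound and WexQ is active, so *yilL* is transcribed.
→ *yilL* is ON.
Maltulose is absent, so LomW is active.
No repressor is bound and LomW is active, so *morG* is transcribed.
→ *morG* is ON.
Mevalonate is present, so ElnB is inactive.
Sorbose is absent, so CilL is inactive.
Required activator CilL is absent, so *lutE* is not transcribed.
So LutE is not produced.
With no repressor bound, *fenN* is transcribed.
→ *fenN* is ON.
Fuculose is present, so UlmY is active.
Ornithine is present, so NolA is active.
With repressor UlmY bound, *kosQ* is not transcribed.
→ *kosQ* is OFF.
Xylulose is present, so VorN is active.
Rhamnulose is absent, so IrpY is active.
No repressor is bound and VorN and IrpY are active, so *gorC* is transcribed.
So GorC is produced and active.
MoO₄²⁻ is absent, so VorC is inactive.
Required activator VorC is absent, so *fubZ* is not transcribed.
So FubZ is not produced.
With repressor GorC bound, *gixN* is not transcribed.
→ *gixN* is OFF.
3 of the 5 genes are transcribed.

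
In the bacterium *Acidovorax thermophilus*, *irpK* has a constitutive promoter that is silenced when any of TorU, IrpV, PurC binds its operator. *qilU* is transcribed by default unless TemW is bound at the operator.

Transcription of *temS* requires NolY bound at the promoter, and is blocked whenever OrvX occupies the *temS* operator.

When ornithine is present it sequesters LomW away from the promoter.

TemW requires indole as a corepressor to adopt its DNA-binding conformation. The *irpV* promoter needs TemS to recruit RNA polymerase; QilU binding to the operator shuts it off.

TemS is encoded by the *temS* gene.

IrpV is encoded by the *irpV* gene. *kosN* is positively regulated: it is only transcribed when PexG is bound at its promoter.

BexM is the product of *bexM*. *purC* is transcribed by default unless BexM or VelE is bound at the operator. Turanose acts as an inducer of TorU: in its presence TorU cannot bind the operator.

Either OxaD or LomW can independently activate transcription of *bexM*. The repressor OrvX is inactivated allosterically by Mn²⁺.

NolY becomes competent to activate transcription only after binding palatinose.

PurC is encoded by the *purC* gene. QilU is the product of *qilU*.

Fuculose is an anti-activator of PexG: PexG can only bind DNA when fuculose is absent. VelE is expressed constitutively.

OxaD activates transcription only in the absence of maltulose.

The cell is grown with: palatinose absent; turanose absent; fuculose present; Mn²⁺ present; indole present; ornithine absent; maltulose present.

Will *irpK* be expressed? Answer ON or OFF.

OFF

Turanose is absent, so TorU is active.
Mn²⁺ is present, so OrvX is inactive.
Palatinose is absent, so NolY is inactive.
Required activator NolY is absent, so *temS* is not transcribed.
So TemS is not produced.
Indole is present, so TemW is active.
With repressor TemW bound, *qilU* is not transcribed.
So QilU is not produced.
Required activator TemS is absent, so *irpV* is not transcribed.
So IrpV is not produced.
Maltulose is present, so OxaD is inactive.
Ornithine is absent, so LomW is active.
Activator LomW is present, so *bexM* is transcribed.
So BexM is produced and active.
VelE is produced constitutively and is active.
With repressor BexM bound, *purC* is not transcribed.
So PurC is not produced.
With repressor TorU bound, *irpK* is not transcribed.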